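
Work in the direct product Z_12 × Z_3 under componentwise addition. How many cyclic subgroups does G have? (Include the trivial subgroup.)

Each element a generates a cyclic subgroup ⟨a⟩; distinct elements may generate the same one (a cyclic group of order d has φ(d) generators).
Cyclic subgroups by order — order 1: 1; order 2: 1; order 3: 4; order 4: 1; order 6: 4; order 12: 4.
Total: 15.

15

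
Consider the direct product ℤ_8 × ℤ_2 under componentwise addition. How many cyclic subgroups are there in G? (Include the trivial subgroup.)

Each element a generates a cyclic subgroup ⟨a⟩; distinct elements may generate the same one (a cyclic group of order d has φ(d) generators).
Cyclic subgroups by order — order 1: 1; order 2: 3; order 4: 2; order 8: 2.
Total: 8.

8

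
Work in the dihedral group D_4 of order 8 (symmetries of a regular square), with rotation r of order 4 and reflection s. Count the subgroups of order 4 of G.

3

|G| = 8 and 4 | 8, so subgroups of order 4 are possible by Lagrange.
The subgroups of order 4 are: {e, r, r^2, r^3}; {e, r^2, s, r^2s}; {e, r^2, rs, r^3s}.
So G has 3 subgroups of order 4.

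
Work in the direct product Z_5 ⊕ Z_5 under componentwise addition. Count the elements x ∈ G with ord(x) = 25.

An element (a,b) has order lcm(ord(a), ord(b)); count pairs with lcm equal to 25.
Enumerating gives 0 such elements.

0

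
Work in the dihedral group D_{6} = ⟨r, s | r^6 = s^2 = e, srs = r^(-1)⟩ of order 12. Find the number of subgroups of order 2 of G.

7

|G| = 12 and 2 | 12, so subgroups of order 2 are possible by Lagrange.
The subgroups of order 2 are: {e, r^2s}; {e, r^3}; {e, r^3s}; {e, r^4s}; … (7 in all).
So G has 7 subgroups of order 2.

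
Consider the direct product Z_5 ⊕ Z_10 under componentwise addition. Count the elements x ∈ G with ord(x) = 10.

24

An element (a,b) has order lcm(ord(a), ord(b)); count pairs with lcm equal to 10.
Enumerating gives 24 such elements.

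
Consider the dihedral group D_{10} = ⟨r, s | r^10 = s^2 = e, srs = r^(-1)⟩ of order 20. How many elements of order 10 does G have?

4

The elements of order 10 are: r, r^3, r^7, r^9.
That's 4.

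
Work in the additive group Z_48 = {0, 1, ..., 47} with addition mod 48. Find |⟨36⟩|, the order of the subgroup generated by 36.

In Z_48, the order of an element a is n/gcd(a, n).
gcd(36, 48) = 12, so |⟨36⟩| = 48/12 = 4.

4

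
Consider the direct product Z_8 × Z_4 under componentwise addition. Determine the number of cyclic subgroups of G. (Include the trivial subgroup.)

14

Group the elements of G by the cyclic subgroup they generate; each cyclic subgroup of order d accounts for φ(d) elements.
Cyclic subgroups by order — order 1: 1; order 2: 3; order 4: 6; order 8: 4.
Total: 14.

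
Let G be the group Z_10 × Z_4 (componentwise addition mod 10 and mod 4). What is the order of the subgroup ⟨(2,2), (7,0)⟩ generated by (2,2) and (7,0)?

20

|⟨(2,2)⟩| = 10 and |⟨(7,0)⟩| = 10, so |H| is a multiple of lcm(10, 10) = 10 and divides |G| = 40.
Closing under the operation: H = {(0,0), (0,2), (1,0), (1,2), (2,0), (2,2), (3,0), (3,2), (4,0), (4,2), (5,0), (5,2), (6,0), (6,2), (7,0), (7,2), (8,0), (8,2), (9,0), (9,2)}, so |H| = 20.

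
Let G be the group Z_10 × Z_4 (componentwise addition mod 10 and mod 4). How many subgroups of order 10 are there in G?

|G| = 40 and 10 | 40, so subgroups of order 10 are possible by Lagrange.
The subgroups of order 10 are: {(0,0), (0,2), (2,0), (2,2), (4,0), (4,2), (6,0), (6,2), (8,0), (8,2)}; {(0,0), (1,0), (2,0), (3,0), (4,0), (5,0), (6,0), (7,0), (8,0), (9,0)}; {(0,0), (1,2), (2,0), (3,2), (4,0), (5,2), (6,0), (7,2), (8,0), (9,2)}.
So G has 3 subgroups of order 10.

3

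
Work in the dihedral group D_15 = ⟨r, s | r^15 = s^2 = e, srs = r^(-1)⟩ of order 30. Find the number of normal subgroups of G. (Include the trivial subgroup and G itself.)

5

G has 28 subgroups. Checking conjugation-invariance by order — order 1: 1/1 normal; order 2: 0/15 normal; order 3: 1/1 normal; order 5: 1/1 normal; order 6: 0/5 normal; order 10: 0/3 normal; order 15: 1/1 normal; order 30: 1/1 normal.
Total normal subgroups: 5.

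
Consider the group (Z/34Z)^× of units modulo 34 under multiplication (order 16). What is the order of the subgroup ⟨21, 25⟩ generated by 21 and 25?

|⟨21⟩| = 4 and |⟨25⟩| = 8, so |H| is a multiple of lcm(4, 8) = 8 and divides |G| = 16.
Closing under the operation: H = {1, 9, 13, 15, 19, 21, 25, 33}, so |H| = 8.

8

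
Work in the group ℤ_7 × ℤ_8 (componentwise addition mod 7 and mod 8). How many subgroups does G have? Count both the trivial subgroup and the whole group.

|G| = 56, so by Lagrange every subgroup order divides 56. Divisors: 1, 2, 4, 7, 8, 14, 28, 56.
Subgroups by order — order 1: 1; order 2: 1; order 4: 1; order 7: 1; order 8: 1; order 14: 1; order 28: 1; order 56: 1.
Total: 1 + 1 + 1 + 1 + 1 + 1 + 1 + 1 = 8.

8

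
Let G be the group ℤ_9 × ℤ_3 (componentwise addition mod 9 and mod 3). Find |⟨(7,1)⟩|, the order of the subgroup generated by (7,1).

9

The order of (7,1) in Z_9 × Z_3 is lcm(ord(7) in Z_9, ord(1) in Z_3).
ord(7) = 9 and ord(1) = 3, so |⟨(7,1)⟩| = lcm(9, 3) = 9.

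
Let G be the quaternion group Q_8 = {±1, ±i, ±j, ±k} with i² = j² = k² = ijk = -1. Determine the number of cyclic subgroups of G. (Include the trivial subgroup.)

5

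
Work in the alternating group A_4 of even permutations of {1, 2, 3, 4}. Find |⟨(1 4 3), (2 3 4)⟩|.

12

|⟨(1 4 3)⟩| = 3 and |⟨(2 3 4)⟩| = 3, so |H| is a multiple of lcm(3, 3) = 3 and divides |G| = 12.
Closing {(1 4 3), (2 3 4)} under the group operation gives all of G, so |H| = 12.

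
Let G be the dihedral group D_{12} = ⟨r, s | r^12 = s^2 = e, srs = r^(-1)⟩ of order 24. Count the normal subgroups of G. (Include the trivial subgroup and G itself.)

G has 34 subgroups. Checking conjugation-invariance by order — order 1: 1/1 normal; order 2: 1/13 normal; order 3: 1/1 normal; order 4: 1/7 normal; order 6: 1/5 normal; order 8: 0/3 normal; order 12: 3/3 normal; order 24: 1/1 normal.
Total normal subgroups: 9.

9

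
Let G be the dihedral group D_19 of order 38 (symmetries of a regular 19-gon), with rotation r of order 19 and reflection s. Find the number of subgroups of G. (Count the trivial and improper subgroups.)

|G| = 38, so by Lagrange every subgroup order divides 38. Divisors: 1, 2, 19, 38.
Subgroups by order — order 1: 1; order 2: 19; order 19: 1; order 38: 1.
Total: 1 + 19 + 1 + 1 = 22.

22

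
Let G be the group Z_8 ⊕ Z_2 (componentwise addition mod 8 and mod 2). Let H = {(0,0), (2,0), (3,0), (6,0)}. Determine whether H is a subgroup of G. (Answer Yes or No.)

(3,0) ∈ H but its inverse (5,0) ∉ H, so H is not a subgroup.

No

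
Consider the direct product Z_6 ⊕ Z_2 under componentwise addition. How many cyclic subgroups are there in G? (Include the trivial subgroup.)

8

Each element a generates a cyclic subgroup ⟨a⟩; distinct elements may generate the same one (a cyclic group of order d has φ(d) generators).
Cyclic subgroups by order — order 1: 1; order 2: 3; order 3: 1; order 6: 3.
Total: 8.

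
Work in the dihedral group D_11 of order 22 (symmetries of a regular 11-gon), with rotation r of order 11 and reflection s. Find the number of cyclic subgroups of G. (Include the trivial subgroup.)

Group the elements of G by the cyclic subgroup they generate; each cyclic subgroup of order d accounts for φ(d) elements.
Cyclic subgroups by order — order 1: 1; order 2: 11; order 11: 1.
Total: 13.

13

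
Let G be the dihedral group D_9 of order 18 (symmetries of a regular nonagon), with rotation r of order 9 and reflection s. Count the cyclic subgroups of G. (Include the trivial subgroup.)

Each element a generates a cyclic subgroup ⟨a⟩; distinct elements may generate the same one (a cyclic group of order d has φ(d) generators).
Cyclic subgroups by order — order 1: 1; order 2: 9; order 3: 1; order 9: 1.
Total: 12.

12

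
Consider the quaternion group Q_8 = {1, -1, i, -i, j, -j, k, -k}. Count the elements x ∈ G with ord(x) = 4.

The elements of order 4 are: i, -i, j, -j, k, -k.
That's 6.

6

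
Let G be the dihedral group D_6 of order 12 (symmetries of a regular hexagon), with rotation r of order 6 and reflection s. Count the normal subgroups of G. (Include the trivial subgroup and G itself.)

G has 16 subgroups. Checking conjugation-invariance by order — order 1: 1/1 normal; order 2: 1/7 normal; order 3: 1/1 normal; order 4: 0/3 normal; order 6: 3/3 normal; order 12: 1/1 normal.
Total normal subgroups: 7.

7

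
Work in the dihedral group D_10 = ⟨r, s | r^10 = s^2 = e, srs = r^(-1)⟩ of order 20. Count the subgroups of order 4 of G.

5

|G| = 20 and 4 | 20, so subgroups of order 4 are possible by Lagrange.
The subgroups of order 4 are: {e, r^5, r^2s, r^7s}; {e, r^5, r^3s, r^8s}; {e, r^5, r^4s, r^9s}; {e, r^5, s, r^5s}; … (5 in all).
So G has 5 subgroups of order 4.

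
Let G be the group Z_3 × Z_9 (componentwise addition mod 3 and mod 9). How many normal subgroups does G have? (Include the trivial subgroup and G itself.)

10

G is abelian, so every subgroup is normal.
G has 10 subgroups in total, hence 10 normal subgroups.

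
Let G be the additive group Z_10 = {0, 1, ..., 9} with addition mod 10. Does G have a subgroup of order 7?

No

7 does not divide |G| = 10, so by Lagrange no subgroup of order 7 exists.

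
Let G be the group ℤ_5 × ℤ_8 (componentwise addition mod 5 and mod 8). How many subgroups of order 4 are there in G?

1

|G| = 40 and 4 | 40, so subgroups of order 4 are possible by Lagrange.
The subgroups of order 4 are: {(0,0), (0,2), (0,4), (0,6)}.
So G has 1 subgroup of order 4.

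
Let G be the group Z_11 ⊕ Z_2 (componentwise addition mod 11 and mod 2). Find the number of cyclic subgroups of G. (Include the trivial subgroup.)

4

Group the elements of G by the cyclic subgroup they generate; each cyclic subgroup of order d accounts for φ(d) elements.
Cyclic subgroups by order — order 1: 1; order 2: 1; order 11: 1; order 22: 1.
Total: 4.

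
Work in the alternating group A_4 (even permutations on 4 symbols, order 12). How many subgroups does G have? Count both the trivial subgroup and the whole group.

10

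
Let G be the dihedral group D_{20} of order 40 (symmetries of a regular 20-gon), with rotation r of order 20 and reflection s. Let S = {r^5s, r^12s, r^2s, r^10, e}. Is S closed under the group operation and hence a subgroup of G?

Closure fails: r^12s · r^5s = r^7 ∉ S. So S is not a subgroup.

No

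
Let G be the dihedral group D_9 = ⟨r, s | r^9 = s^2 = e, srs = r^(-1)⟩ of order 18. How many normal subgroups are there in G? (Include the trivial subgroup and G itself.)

G has 16 subgroups. Checking conjugation-invariance by order — order 1: 1/1 normal; order 2: 0/9 normal; order 3: 1/1 normal; order 6: 0/3 normal; order 9: 1/1 normal; order 18: 1/1 normal.
Total normal subgroups: 4.

4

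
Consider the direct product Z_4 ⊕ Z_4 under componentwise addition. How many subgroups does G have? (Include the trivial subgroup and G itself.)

15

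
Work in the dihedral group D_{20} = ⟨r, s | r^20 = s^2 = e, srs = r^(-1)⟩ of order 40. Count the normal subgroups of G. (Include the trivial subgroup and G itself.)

G has 48 subgroups. Checking conjugation-invariance by order — order 1: 1/1 normal; order 2: 1/21 normal; order 4: 1/11 normal; order 5: 1/1 normal; order 8: 0/5 normal; order 10: 1/5 normal; order 20: 3/3 normal; order 40: 1/1 normal.
Total normal subgroups: 9.

9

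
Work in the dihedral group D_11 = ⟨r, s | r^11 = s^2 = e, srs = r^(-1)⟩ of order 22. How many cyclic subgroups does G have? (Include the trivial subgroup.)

Group the elements of G by the cyclic subgroup they generate; each cyclic subgroup of order d accounts for φ(d) elements.
Cyclic subgroups by order — order 1: 1; order 2: 11; order 11: 1.
Total: 13.

13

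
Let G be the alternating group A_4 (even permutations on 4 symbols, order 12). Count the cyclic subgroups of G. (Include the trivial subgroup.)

8

A cyclic subgroup of order d is generated by each of its φ(d) elements of order d, so the cyclic subgroups of order d number (#elements of order d)/φ(d).
Cyclic subgroups by order — order 1: 1; order 2: 3; order 3: 4.
Total: 8.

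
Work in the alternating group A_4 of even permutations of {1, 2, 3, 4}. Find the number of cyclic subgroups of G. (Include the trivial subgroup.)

8

Group the elements of G by the cyclic subgroup they generate; each cyclic subgroup of order d accounts for φ(d) elements.
Cyclic subgroups by order — order 1: 1; order 2: 3; order 3: 4.
Total: 8.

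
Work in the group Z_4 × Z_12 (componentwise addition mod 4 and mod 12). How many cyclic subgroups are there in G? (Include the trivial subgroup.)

A cyclic subgroup of order d is generated by each of its φ(d) elements of order d, so the cyclic subgroups of order d number (#elements of order d)/φ(d).
Cyclic subgroups by order — order 1: 1; order 2: 3; order 3: 1; order 4: 6; order 6: 3; order 12: 6.
Total: 20.

20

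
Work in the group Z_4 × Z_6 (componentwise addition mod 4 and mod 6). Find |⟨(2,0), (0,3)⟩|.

|⟨(2,0)⟩| = 2 and |⟨(0,3)⟩| = 2, so |H| is a multiple of lcm(2, 2) = 2 and divides |G| = 24.
Closing under the operation: H = {(0,0), (0,3), (2,0), (2,3)}, so |H| = 4.

4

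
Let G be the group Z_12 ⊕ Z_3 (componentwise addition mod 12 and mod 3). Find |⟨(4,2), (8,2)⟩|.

|⟨(4,2)⟩| = 3 and |⟨(8,2)⟩| = 3, so |H| is a multiple of lcm(3, 3) = 3 and divides |G| = 36.
Closing under the operation: H = {(0,0), (0,1), (0,2), (4,0), (4,1), (4,2), (8,0), (8,1), (8,2)}, so |H| = 9.

9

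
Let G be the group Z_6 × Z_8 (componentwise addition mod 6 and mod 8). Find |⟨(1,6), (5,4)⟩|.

24

|⟨(1,6)⟩| = 12 and |⟨(5,4)⟩| = 6, so |H| is a multiple of lcm(12, 6) = 12 and divides |G| = 48.
Closing under the operation: H = {(0,0), (0,2), (0,4), (0,6), (1,0), (1,2), (1,4), (1,6), (2,0), (2,2), (2,4), (2,6), (3,0), (3,2), (3,4), (3,6), (4,0), (4,2), (4,4), (4,6), (5,0), (5,2), (5,4), (5,6)}, so |H| = 24.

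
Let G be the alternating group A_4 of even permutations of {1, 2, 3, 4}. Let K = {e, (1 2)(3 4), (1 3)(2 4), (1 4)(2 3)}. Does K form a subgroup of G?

Yes

|K| = 4 divides |G| = 12, consistent with Lagrange.
K contains the identity, every element's inverse is in K, and K is closed under ∘: it is a subgroup.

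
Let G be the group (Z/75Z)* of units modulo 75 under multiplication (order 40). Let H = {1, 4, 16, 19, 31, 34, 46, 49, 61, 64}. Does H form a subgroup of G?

Yes

|H| = 10 divides |G| = 40, consistent with Lagrange.
H contains the identity, every element's inverse is in H, and H is closed under ·: it is a subgroup.
In fact H = ⟨64⟩.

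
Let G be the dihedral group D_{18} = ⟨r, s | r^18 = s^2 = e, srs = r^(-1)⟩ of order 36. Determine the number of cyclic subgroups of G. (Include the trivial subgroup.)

Each element a generates a cyclic subgroup ⟨a⟩; distinct elements may generate the same one (a cyclic group of order d has φ(d) generators).
Cyclic subgroups by order — order 1: 1; order 2: 19; order 3: 1; order 6: 1; order 9: 1; order 18: 1.
Total: 24.

24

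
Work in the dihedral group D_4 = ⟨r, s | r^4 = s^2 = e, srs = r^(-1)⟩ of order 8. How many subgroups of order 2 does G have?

|G| = 8 and 2 | 8, so subgroups of order 2 are possible by Lagrange.
The subgroups of order 2 are: {e, r^2}; {e, r^2s}; {e, r^3s}; {e, rs}; … (5 in all).
So G has 5 subgroups of order 2.

5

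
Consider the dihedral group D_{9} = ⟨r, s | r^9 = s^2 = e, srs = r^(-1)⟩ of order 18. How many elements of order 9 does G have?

6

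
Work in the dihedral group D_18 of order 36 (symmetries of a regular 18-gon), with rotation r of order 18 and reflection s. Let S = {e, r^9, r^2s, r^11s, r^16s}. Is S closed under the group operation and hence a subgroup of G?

No

|S| = 5 does not divide |G| = 36, so by Lagrange S is not a subgroup.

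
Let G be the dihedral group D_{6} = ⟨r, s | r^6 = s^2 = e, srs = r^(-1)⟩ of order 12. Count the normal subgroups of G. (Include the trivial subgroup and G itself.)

7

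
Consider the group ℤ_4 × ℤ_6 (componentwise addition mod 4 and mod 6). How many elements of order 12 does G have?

An element (a,b) has order lcm(ord(a), ord(b)); count pairs with lcm equal to 12.
Enumerating gives 8 such elements.

8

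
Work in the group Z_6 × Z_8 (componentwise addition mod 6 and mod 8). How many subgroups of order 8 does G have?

3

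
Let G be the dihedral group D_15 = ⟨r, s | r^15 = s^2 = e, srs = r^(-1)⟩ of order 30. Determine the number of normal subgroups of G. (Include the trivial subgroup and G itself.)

G has 28 subgroups. Checking conjugation-invariance by order — order 1: 1/1 normal; order 2: 0/15 normal; order 3: 1/1 normal; order 5: 1/1 normal; order 6: 0/5 normal; order 10: 0/3 normal; order 15: 1/1 normal; order 30: 1/1 normal.
Total normal subgroups: 5.

5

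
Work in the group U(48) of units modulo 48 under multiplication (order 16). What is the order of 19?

4

Compute successive powers of 19 mod 48: 19, 25, 43, 1; 19^4 ≡ 1 (mod 48).
So |⟨19⟩| = 4.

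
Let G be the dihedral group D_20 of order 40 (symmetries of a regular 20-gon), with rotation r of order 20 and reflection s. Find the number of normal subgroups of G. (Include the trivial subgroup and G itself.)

G has 48 subgroups. Checking conjugation-invariance by order — order 1: 1/1 normal; order 2: 1/21 normal; order 4: 1/11 normal; order 5: 1/1 normal; order 8: 0/5 normal; order 10: 1/5 normal; order 20: 3/3 normal; order 40: 1/1 normal.
Total normal subgroups: 9.

9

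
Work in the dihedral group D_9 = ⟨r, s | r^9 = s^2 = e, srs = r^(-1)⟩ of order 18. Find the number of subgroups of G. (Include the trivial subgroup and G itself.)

|G| = 18, so by Lagrange every subgroup order divides 18. Divisors: 1, 2, 3, 6, 9, 18.
Subgroups by order — order 1: 1; order 2: 9; order 3: 1; order 6: 3; order 9: 1; order 18: 1.
Total: 1 + 9 + 1 + 3 + 1 + 1 = 16.

16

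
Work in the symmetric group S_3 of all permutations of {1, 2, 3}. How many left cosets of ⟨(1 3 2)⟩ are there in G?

2

|⟨(1 3 2)⟩| = 3 and |G| = 6.
By Lagrange, [G : H] = |G|/|H| = 6/3 = 2.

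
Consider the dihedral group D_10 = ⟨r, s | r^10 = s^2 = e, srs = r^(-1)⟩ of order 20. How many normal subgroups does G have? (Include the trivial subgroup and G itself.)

7

G has 22 subgroups. Checking conjugation-invariance by order — order 1: 1/1 normal; order 2: 1/11 normal; order 4: 0/5 normal; order 5: 1/1 normal; order 10: 3/3 normal; order 20: 1/1 normal.
Total normal subgroups: 7.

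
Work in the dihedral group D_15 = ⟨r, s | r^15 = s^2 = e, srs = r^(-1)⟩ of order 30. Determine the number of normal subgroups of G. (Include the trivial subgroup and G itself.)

G has 28 subgroups. Checking conjugation-invariance by order — order 1: 1/1 normal; order 2: 0/15 normal; order 3: 1/1 normal; order 5: 1/1 normal; order 6: 0/5 normal; order 10: 0/3 normal; order 15: 1/1 normal; order 30: 1/1 normal.
Total normal subgroups: 5.

5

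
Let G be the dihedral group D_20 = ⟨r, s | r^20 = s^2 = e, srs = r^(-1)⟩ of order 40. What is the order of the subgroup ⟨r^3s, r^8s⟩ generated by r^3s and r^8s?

|⟨r^3s⟩| = 2 and |⟨r^8s⟩| = 2, so |H| is a multiple of lcm(2, 2) = 2 and divides |G| = 40.
Closing under the operation: H = {e, r^5, r^10, r^15, r^3s, r^8s, r^13s, r^18s}, so |H| = 8.

8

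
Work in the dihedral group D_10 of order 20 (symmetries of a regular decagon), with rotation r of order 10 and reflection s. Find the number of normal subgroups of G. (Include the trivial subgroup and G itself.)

G has 22 subgroups. Checking conjugation-invariance by order — order 1: 1/1 normal; order 2: 1/11 normal; order 4: 0/5 normal; order 5: 1/1 normal; order 10: 3/3 normal; order 20: 1/1 normal.
Total normal subgroups: 7.

7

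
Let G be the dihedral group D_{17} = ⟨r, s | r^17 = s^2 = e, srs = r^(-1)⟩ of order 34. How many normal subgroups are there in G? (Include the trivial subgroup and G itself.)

3

G has 20 subgroups. Checking conjugation-invariance by order — order 1: 1/1 normal; order 2: 0/17 normal; order 17: 1/1 normal; order 34: 1/1 normal.
Total normal subgroups: 3.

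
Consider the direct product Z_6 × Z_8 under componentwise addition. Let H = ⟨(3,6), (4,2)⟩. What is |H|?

|⟨(3,6)⟩| = 4 and |⟨(4,2)⟩| = 12, so |H| is a multiple of lcm(4, 12) = 12 and divides |G| = 48.
Closing under the operation: H = {(0,0), (0,2), (0,4), (0,6), (1,0), (1,2), (1,4), (1,6), (2,0), (2,2), (2,4), (2,6), (3,0), (3,2), (3,4), (3,6), (4,0), (4,2), (4,4), (4,6), (5,0), (5,2), (5,4), (5,6)}, so |H| = 24.

24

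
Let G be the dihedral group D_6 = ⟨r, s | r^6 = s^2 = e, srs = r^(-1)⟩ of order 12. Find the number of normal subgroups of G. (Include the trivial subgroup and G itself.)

G has 16 subgroups. Checking conjugation-invariance by order — order 1: 1/1 normal; order 2: 1/7 normal; order 3: 1/1 normal; order 4: 0/3 normal; order 6: 3/3 normal; order 12: 1/1 normal.
Total normal subgroups: 7.

7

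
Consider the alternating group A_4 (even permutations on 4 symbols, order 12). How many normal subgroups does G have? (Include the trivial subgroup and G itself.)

3

G has 10 subgroups. Checking conjugation-invariance by order — order 1: 1/1 normal; order 2: 0/3 normal; order 3: 0/4 normal; order 4: 1/1 normal; order 12: 1/1 normal.
Total normal subgroups: 3.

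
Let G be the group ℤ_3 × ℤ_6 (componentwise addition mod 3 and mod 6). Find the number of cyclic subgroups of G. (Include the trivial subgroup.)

Group the elements of G by the cyclic subgroup they generate; each cyclic subgroup of order d accounts for φ(d) elements.
Cyclic subgroups by order — order 1: 1; order 2: 1; order 3: 4; order 6: 4.
Total: 10.

10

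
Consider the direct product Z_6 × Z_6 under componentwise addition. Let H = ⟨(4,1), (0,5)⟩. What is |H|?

18

|⟨(4,1)⟩| = 6 and |⟨(0,5)⟩| = 6, so |H| is a multiple of lcm(6, 6) = 6 and divides |G| = 36.
Closing under the operation: H = {(0,0), (0,1), (0,2), (0,3), (0,4), (0,5), (2,0), (2,1), (2,2), (2,3), (2,4), (2,5), (4,0), (4,1), (4,2), (4,3), (4,4), (4,5)}, so |H| = 18.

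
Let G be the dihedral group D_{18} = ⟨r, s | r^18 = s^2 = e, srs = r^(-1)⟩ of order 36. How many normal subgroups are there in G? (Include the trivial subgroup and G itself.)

G has 45 subgroups. Checking conjugation-invariance by order — order 1: 1/1 normal; order 2: 1/19 normal; order 3: 1/1 normal; order 4: 0/9 normal; order 6: 1/7 normal; order 9: 1/1 normal; order 12: 0/3 normal; order 18: 3/3 normal; order 36: 1/1 normal.
Total normal subgroups: 9.

9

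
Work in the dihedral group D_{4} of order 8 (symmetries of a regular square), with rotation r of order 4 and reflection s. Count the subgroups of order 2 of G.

5

|G| = 8 and 2 | 8, so subgroups of order 2 are possible by Lagrange.
The subgroups of order 2 are: {e, r^2}; {e, r^2s}; {e, r^3s}; {e, rs}; … (5 in all).
So G has 5 subgroups of order 2.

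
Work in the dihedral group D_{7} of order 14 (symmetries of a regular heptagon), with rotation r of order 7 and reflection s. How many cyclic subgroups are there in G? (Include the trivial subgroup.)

Each element a generates a cyclic subgroup ⟨a⟩; distinct elements may generate the same one (a cyclic group of order d has φ(d) generators).
Cyclic subgroups by order — order 1: 1; order 2: 7; order 7: 1.
Total: 9.

9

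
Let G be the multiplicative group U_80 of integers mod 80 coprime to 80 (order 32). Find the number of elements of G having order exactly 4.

Enumerating element orders in G gives 24 elements of order 4.

24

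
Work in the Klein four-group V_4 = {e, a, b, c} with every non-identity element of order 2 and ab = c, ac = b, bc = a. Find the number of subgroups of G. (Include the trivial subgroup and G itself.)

5

|G| = 4, so by Lagrange every subgroup order divides 4. Divisors: 1, 2, 4.
Subgroups by order — order 1: 1; order 2: 3; order 4: 1.
Total: 1 + 3 + 1 = 5.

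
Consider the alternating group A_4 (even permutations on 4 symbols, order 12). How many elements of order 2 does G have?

The elements of order 2 are: (1 2)(3 4), (1 3)(2 4), (1 4)(2 3).
That's 3.

3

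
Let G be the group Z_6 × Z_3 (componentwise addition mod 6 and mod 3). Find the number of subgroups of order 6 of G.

4

|G| = 18 and 6 | 18, so subgroups of order 6 are possible by Lagrange.
The subgroups of order 6 are: {(0,0), (0,1), (0,2), (3,0), (3,1), (3,2)}; {(0,0), (1,0), (2,0), (3,0), (4,0), (5,0)}; {(0,0), (1,1), (2,2), (3,0), (4,1), (5,2)}; {(0,0), (1,2), (2,1), (3,0), (4,2), (5,1)}.
So G has 4 subgroups of order 6.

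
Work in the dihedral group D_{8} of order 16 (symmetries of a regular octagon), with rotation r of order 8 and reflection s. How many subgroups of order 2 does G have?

|G| = 16 and 2 | 16, so subgroups of order 2 are possible by Lagrange.
The subgroups of order 2 are: {e, r^2s}; {e, r^3s}; {e, r^4}; {e, r^4s}; … (9 in all).
So G has 9 subgroups of order 2.

9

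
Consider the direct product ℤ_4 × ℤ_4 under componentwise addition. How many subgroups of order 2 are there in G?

3

|G| = 16 and 2 | 16, so subgroups of order 2 are possible by Lagrange.
The subgroups of order 2 are: {(0,0), (0,2)}; {(0,0), (2,0)}; {(0,0), (2,2)}.
So G has 3 subgroups of order 2.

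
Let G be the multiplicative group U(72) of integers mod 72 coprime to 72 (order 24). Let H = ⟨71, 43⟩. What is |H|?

|⟨71⟩| = 2 and |⟨43⟩| = 6, so |H| is a multiple of lcm(2, 6) = 6 and divides |G| = 24.
Closing under the operation: H = {1, 5, 19, 23, 25, 29, 43, 47, 49, 53, 67, 71}, so |H| = 12.

12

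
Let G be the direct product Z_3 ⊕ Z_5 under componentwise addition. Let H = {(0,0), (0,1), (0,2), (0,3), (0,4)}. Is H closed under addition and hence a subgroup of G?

Yes

|H| = 5 divides |G| = 15, consistent with Lagrange.
H contains the identity, every element's inverse is in H, and H is closed under +: it is a subgroup.
In fact H = ⟨(0,1)⟩.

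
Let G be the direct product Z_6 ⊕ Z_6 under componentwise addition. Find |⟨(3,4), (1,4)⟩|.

18

|⟨(3,4)⟩| = 6 and |⟨(1,4)⟩| = 6, so |H| is a multiple of lcm(6, 6) = 6 and divides |G| = 36.
Closing under the operation: H = {(0,0), (0,2), (0,4), (1,0), (1,2), (1,4), (2,0), (2,2), (2,4), (3,0), (3,2), (3,4), (4,0), (4,2), (4,4), (5,0), (5,2), (5,4)}, so |H| = 18.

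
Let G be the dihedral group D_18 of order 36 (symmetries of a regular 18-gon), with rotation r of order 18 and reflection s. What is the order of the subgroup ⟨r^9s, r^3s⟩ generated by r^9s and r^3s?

|⟨r^9s⟩| = 2 and |⟨r^3s⟩| = 2, so |H| is a multiple of lcm(2, 2) = 2 and divides |G| = 36.
Closing under the operation: H = {e, r^6, r^12, r^3s, r^9s, r^15s}, so |H| = 6.

6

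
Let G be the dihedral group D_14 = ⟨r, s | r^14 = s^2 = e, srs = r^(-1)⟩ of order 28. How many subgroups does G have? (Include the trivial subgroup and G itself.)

|G| = 28, so by Lagrange every subgroup order divides 28. Divisors: 1, 2, 4, 7, 14, 28.
Subgroups by order — order 1: 1; order 2: 15; order 4: 7; order 7: 1; order 14: 3; order 28: 1.
Total: 1 + 15 + 7 + 1 + 3 + 1 = 28.

28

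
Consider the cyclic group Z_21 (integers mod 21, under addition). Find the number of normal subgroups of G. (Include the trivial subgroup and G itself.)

G is abelian, so every subgroup is normal.
G has 4 subgroups in total, hence 4 normal subgroups.

4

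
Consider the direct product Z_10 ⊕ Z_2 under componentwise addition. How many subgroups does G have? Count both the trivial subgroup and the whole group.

10

|G| = 20, so by Lagrange every subgroup order divides 20. Divisors: 1, 2, 4, 5, 10, 20.
Subgroups by order — order 1: 1; order 2: 3; order 4: 1; order 5: 1; order 10: 3; order 20: 1.
Total: 1 + 3 + 1 + 1 + 3 + 1 = 10.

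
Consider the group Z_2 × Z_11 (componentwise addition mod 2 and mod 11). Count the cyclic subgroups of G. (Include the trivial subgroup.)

4

A cyclic subgroup of order d is generated by each of its φ(d) elements of order d, so the cyclic subgroups of order d number (#elements of order d)/φ(d).
Cyclic subgroups by order — order 1: 1; order 2: 1; order 11: 1; order 22: 1.
Total: 4.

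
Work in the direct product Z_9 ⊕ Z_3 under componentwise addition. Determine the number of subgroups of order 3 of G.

4

|G| = 27 and 3 | 27, so subgroups of order 3 are possible by Lagrange.
The subgroups of order 3 are: {(0,0), (0,1), (0,2)}; {(0,0), (3,0), (6,0)}; {(0,0), (3,1), (6,2)}; {(0,0), (3,2), (6,1)}.
So G has 4 subgroups of order 3.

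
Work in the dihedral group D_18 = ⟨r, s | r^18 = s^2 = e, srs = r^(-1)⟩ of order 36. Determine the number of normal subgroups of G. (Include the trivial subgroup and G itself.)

G has 45 subgroups. Checking conjugation-invariance by order — order 1: 1/1 normal; order 2: 1/19 normal; order 3: 1/1 normal; order 4: 0/9 normal; order 6: 1/7 normal; order 9: 1/1 normal; order 12: 0/3 normal; order 18: 3/3 normal; order 36: 1/1 normal.
Total normal subgroups: 9.

9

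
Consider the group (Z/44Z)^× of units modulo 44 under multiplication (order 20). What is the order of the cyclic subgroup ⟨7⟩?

Compute successive powers of 7 mod 44: 7, 5, 35, 25, 43, 37, 39, 9, …; 7^10 ≡ 1 (mod 44).
So |⟨7⟩| = 10.

10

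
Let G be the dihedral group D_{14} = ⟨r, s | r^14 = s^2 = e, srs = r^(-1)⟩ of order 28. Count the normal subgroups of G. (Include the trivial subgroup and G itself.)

7

G has 28 subgroups. Checking conjugation-invariance by order — order 1: 1/1 normal; order 2: 1/15 normal; order 4: 0/7 normal; order 7: 1/1 normal; order 14: 3/3 normal; order 28: 1/1 normal.
Total normal subgroups: 7.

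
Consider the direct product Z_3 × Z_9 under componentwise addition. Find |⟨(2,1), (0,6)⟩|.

9

|⟨(2,1)⟩| = 9 and |⟨(0,6)⟩| = 3, so |H| is a multiple of lcm(9, 3) = 9 and divides |G| = 27.
Closing under the operation: H = {(0,0), (0,3), (0,6), (1,2), (1,5), (1,8), (2,1), (2,4), (2,7)}, so |H| = 9.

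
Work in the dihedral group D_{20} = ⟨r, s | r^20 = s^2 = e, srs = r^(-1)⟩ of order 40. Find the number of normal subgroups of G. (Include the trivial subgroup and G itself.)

9

G has 48 subgroups. Checking conjugation-invariance by order — order 1: 1/1 normal; order 2: 1/21 normal; order 4: 1/11 normal; order 5: 1/1 normal; order 8: 0/5 normal; order 10: 1/5 normal; order 20: 3/3 normal; order 40: 1/1 normal.
Total normal subgroups: 9.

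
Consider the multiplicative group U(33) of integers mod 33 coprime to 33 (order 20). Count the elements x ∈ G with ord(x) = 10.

Enumerating element orders in G gives 12 elements of order 10.

12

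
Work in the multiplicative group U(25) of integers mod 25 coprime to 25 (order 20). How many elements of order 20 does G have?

8

The elements of order 20 are: 2, 3, 8, 12, 13, 17, 22, 23.
That's 8.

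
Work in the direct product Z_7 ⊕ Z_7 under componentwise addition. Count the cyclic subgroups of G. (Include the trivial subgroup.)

A cyclic subgroup of order d is generated by each of its φ(d) elements of order d, so the cyclic subgroups of order d number (#elements of order d)/φ(d).
Cyclic subgroups by order — order 1: 1; order 7: 8.
Total: 9.

9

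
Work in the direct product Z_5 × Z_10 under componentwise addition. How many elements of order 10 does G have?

An element (a,b) has order lcm(ord(a), ord(b)); count pairs with lcm equal to 10.
Enumerating gives 24 such elements.

24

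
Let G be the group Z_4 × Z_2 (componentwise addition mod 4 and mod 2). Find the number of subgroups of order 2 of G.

|G| = 8 and 2 | 8, so subgroups of order 2 are possible by Lagrange.
The subgroups of order 2 are: {(0,0), (0,1)}; {(0,0), (2,0)}; {(0,0), (2,1)}.
So G has 3 subgroups of order 2.

3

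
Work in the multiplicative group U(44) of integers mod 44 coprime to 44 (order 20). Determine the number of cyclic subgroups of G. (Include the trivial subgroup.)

Each element a generates a cyclic subgroup ⟨a⟩; distinct elements may generate the same one (a cyclic group of order d has φ(d) generators).
Cyclic subgroups by order — order 1: 1; order 2: 3; order 5: 1; order 10: 3.
Total: 8.

8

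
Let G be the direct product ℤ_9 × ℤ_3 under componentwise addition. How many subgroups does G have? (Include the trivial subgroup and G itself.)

|G| = 27, so by Lagrange every subgroup order divides 27. Divisors: 1, 3, 9, 27.
Subgroups by order — order 1: 1; order 3: 4; order 9: 4; order 27: 1.
Total: 1 + 4 + 4 + 1 = 10.

10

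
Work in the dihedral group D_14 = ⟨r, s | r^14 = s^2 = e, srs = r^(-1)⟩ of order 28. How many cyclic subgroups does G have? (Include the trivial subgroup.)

18

A cyclic subgroup of order d is generated by each of its φ(d) elements of order d, so the cyclic subgroups of order d number (#elements of order d)/φ(d).
Cyclic subgroups by order — order 1: 1; order 2: 15; order 7: 1; order 14: 1.
Total: 18.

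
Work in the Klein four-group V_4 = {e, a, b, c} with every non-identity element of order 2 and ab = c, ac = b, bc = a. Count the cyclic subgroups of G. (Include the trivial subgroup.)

4

A cyclic subgroup of order d is generated by each of its φ(d) elements of order d, so the cyclic subgroups of order d number (#elements of order d)/φ(d).
Cyclic subgroups by order — order 1: 1; order 2: 3.
Total: 4.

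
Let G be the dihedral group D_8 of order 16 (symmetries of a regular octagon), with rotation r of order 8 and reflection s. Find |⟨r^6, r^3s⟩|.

8

|⟨r^6⟩| = 4 and |⟨r^3s⟩| = 2, so |H| is a multiple of lcm(4, 2) = 4 and divides |G| = 16.
Closing under the operation: H = {e, r^2, r^4, r^6, rs, r^3s, r^5s, r^7s}, so |H| = 8.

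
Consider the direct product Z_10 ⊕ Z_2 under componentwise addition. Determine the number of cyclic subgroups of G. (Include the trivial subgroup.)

8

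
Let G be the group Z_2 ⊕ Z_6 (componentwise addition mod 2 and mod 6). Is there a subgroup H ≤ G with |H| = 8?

8 does not divide |G| = 12, so by Lagrange no subgroup of order 8 exists.

No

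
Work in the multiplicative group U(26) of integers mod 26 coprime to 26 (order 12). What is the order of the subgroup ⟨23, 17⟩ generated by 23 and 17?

|⟨23⟩| = 6 and |⟨17⟩| = 6, so |H| is a multiple of lcm(6, 6) = 6 and divides |G| = 12.
Closing under the operation: H = {1, 3, 9, 17, 23, 25}, so |H| = 6.

6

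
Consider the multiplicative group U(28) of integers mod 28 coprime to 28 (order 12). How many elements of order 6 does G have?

The elements of order 6 are: 3, 5, 11, 17, 19, 23.
That's 6.

6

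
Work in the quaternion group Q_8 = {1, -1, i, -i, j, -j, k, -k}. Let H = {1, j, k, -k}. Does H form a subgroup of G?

j ∈ H but its inverse -j ∉ H, so H is not a subgroup.

No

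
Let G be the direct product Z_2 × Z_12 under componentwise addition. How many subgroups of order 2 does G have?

3

|G| = 24 and 2 | 24, so subgroups of order 2 are possible by Lagrange.
The subgroups of order 2 are: {(0,0), (0,6)}; {(0,0), (1,0)}; {(0,0), (1,6)}.
So G has 3 subgroups of order 2.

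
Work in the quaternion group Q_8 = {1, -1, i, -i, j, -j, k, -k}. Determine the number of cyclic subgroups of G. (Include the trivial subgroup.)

Group the elements of G by the cyclic subgroup they generate; each cyclic subgroup of order d accounts for φ(d) elements.
Cyclic subgroups by order — order 1: 1; order 2: 1; order 4: 3.
Total: 5.

5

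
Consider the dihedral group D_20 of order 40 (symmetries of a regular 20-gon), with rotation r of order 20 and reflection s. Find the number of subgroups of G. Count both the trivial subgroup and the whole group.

|G| = 40, so by Lagrange every subgroup order divides 40. Divisors: 1, 2, 4, 5, 8, 10, 20, 40.
Subgroups by order — order 1: 1; order 2: 21; order 4: 11; order 5: 1; order 8: 5; order 10: 5; order 20: 3; order 40: 1.
Total: 1 + 21 + 11 + 1 + 5 + 5 + 3 + 1 = 48.

48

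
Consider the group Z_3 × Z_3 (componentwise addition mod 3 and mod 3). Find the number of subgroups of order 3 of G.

4

|G| = 9 and 3 | 9, so subgroups of order 3 are possible by Lagrange.
The subgroups of order 3 are: {(0,0), (0,1), (0,2)}; {(0,0), (1,0), (2,0)}; {(0,0), (1,1), (2,2)}; {(0,0), (1,2), (2,1)}.
So G has 4 subgroups of order 3.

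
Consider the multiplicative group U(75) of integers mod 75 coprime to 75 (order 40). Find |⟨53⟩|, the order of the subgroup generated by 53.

20

Compute successive powers of 53 mod 75: 53, 34, 2, 31, 68, 4, 62, 61, …; 53^20 ≡ 1 (mod 75).
So |⟨53⟩| = 20.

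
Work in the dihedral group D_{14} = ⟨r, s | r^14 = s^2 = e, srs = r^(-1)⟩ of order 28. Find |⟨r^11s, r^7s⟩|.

14

|⟨r^11s⟩| = 2 and |⟨r^7s⟩| = 2, so |H| is a multiple of lcm(2, 2) = 2 and divides |G| = 28.
Closing under the operation: H = {e, r^2, r^4, r^6, r^8, r^10, r^12, rs, r^3s, r^5s, r^7s, r^9s, r^11s, r^13s}, so |H| = 14.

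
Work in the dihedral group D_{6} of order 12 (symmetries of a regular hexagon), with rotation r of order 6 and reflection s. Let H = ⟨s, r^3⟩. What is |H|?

|⟨s⟩| = 2 and |⟨r^3⟩| = 2, so |H| is a multiple of lcm(2, 2) = 2 and divides |G| = 12.
Closing under the operation: H = {e, r^3, s, r^3s}, so |H| = 4.

4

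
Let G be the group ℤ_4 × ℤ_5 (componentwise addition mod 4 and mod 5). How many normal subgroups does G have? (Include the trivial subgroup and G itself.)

G is abelian, so every subgroup is normal.
G has 6 subgroups in total, hence 6 normal subgroups.

6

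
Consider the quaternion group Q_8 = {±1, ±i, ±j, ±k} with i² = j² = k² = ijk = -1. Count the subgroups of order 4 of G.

3

|G| = 8 and 4 | 8, so subgroups of order 4 are possible by Lagrange.
The subgroups of order 4 are: {1, -1, i, -i}; {1, -1, j, -j}; {1, -1, k, -k}.
So G has 3 subgroups of order 4.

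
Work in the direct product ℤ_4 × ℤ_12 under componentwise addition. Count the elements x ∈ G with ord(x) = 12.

An element (a,b) has order lcm(ord(a), ord(b)); count pairs with lcm equal to 12.
Enumerating gives 24 such elements.

24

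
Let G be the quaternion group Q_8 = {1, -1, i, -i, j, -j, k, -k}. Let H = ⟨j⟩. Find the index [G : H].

2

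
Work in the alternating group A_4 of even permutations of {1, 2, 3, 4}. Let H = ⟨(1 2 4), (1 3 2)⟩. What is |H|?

|⟨(1 2 4)⟩| = 3 and |⟨(1 3 2)⟩| = 3, so |H| is a multiple of lcm(3, 3) = 3 and divides |G| = 12.
Closing {(1 2 4), (1 3 2)} under the group operation gives all of G, so |H| = 12.

12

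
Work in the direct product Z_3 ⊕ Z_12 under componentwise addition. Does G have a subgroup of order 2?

2 | 36. A subgroup of order 2 is {(0,0), (0,6)}.

Yes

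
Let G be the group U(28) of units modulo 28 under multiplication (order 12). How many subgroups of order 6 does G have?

3

|G| = 12 and 6 | 12, so subgroups of order 6 are possible by Lagrange.
The subgroups of order 6 are: {1, 9, 11, 15, 23, 25}; {1, 5, 9, 13, 17, 25}; {1, 3, 9, 19, 25, 27}.
So G has 3 subgroups of order 6.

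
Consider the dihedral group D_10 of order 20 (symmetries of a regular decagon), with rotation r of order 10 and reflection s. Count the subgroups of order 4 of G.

|G| = 20 and 4 | 20, so subgroups of order 4 are possible by Lagrange.
The subgroups of order 4 are: {e, r^5, r^2s, r^7s}; {e, r^5, r^3s, r^8s}; {e, r^5, r^4s, r^9s}; {e, r^5, s, r^5s}; … (5 in all).
So G has 5 subgroups of order 4.

5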